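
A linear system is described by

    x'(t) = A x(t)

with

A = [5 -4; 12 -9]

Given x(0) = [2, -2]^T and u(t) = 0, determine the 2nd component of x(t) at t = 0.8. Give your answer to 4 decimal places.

det(sI - A) = s^2 - (tr A)s + det A, with tr A = 5 + (-9) = -4 and det A = 5·(-9) - (-4)·12 = -45 - (-48) = 3.
So p(s) = det(sI - A) = s^2 + 4s + 3.
Factor s^2 + 4s + 3: two numbers with sum -4 and product 3 are -1 and -3, so s^2 + 4s + 3 = (s + 1)(s + 3).
Hence p(s) = (s + 1) (s + 3), with roots -3, -1.
The eigenvalues -3, -1 are distinct and real, so A is diagonalisable and x(t) = e^{At} x(0) = V diag(e^{λ_i t}) V^{-1} x(0), where the columns of V are the eigenvectors.
λ = -3: A - (-3)I = [[8, -4], [12, -6]]. Row 1 gives 8·v1 + (-4)·v2 = 0, so take v_1 = [1, 2]^T.
λ = -1: A - (-1)I = [[6, -4], [12, -8]]. Row 1 gives 6·v1 + (-4)·v2 = 0, so take v_2 = [2, 3]^T.
V = [v_1 v_2] = [[1, 2], [2, 3]] has det V = -1, so V^{-1} = adj(V)/det V = [[-3, 2], [2, -1]].
Modal coordinates z(0) = V^{-1} x(0): (-3)·2 + 2·(-2) = -10; 2·2 + (-1)·(-2) = 6; so z(0) = [-10, 6]^T.
x_2(t) = Σ_i (v_i)_2 · z_i(0) · e^{λ_i t} (row 2 of V times the modal terms).
x_2(0.8) = 2·(-10)·e^{-3·0.8} + 3·6·e^{-1·0.8} = (-20)·0.090718 + 18·0.449329 = 6.2736.

6.2736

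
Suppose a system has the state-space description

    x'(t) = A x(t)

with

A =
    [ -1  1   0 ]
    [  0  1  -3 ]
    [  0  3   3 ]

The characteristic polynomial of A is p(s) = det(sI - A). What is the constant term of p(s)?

Expand det(sI - A) for the 3×3 matrix.
p(s) = s^3 - 3s^2 + 8s + 12.
(Check: constant term = det(-A) = (-1)^3 det A = 12; coefficient of s^2 = -tr A = -3.)
The constant term is 12.

12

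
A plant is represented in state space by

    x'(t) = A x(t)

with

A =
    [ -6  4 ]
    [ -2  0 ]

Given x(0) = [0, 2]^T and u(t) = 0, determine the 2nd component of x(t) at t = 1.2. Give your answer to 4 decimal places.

0.3464

det(sI - A) = s^2 - (tr A)s + det A, with tr A = (-6) + 0 = -6 and det A = (-6)·0 - 4·(-2) = 0 - (-8) = 8.
So p(s) = det(sI - A) = s^2 + 6s + 8.
Factor s^2 + 6s + 8: two numbers with sum -6 and product 8 are -2 and -4, so s^2 + 6s + 8 = (s + 2)(s + 4).
Hence p(s) = (s + 2) (s + 4), with roots -4, -2.
The eigenvalues -4, -2 are distinct and real, so A is diagonalisable and x(t) = e^{At} x(0) = V diag(e^{λ_i t}) V^{-1} x(0), where the columns of V are the eigenvectors.
λ = -4: A - (-4)I = [[-2, 4], [-2, 4]]. Row 1 gives (-2)·v1 + 4·v2 = 0, so take v_1 = [2, 1]^T.
λ = -2: A - (-2)I = [[-4, 4], [-2, 2]]. Row 1 gives (-4)·v1 + 4·v2 = 0, so take v_2 = [1, 1]^T.
V = [v_1 v_2] = [[2, 1], [1, 1]] has det V = 1, so V^{-1} = adj(V)/det V = [[1, -1], [-1, 2]].
Modal coordinates z(0) = V^{-1} x(0): 1·0 + (-1)·2 = -2; (-1)·0 + 2·2 = 4; so z(0) = [-2, 4]^T.
x_2(t) = Σ_i (v_i)_2 · z_i(0) · e^{λ_i t} (row 2 of V times the modal terms).
x_2(1.2) = 1·(-2)·e^{-4·1.2} + 1·4·e^{-2·1.2} = (-2)·0.008230 + 4·0.090718 = 0.3464.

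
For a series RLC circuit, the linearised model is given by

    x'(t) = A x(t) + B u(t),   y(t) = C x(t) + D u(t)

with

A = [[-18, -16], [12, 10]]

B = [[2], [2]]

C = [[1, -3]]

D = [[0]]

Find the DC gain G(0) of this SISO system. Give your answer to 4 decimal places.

G(0) = C(-A)^{-1}B + D = -C A^{-1} B + D.
det A = 12, so A^{-1} = (1/12)·adj(A) = [[5/6, 4/3], [-1, -3/2]]
A^{-1} B = [13/3, -5]^T
C A^{-1} B = 58/3
G(0) = D - C A^{-1} B = 0 - (58/3) = -58/3 ≈ -19.3333

-19.3333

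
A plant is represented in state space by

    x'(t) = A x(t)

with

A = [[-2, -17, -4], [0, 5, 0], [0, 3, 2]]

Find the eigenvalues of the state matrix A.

det(sI - A) = s^3 - (tr A)s^2 + (M11 + M22 + M33)s - det A, where Mii is the 2×2 principal minor of A obtained by deleting row i and column i.
tr A = (-2) + 5 + 2 = 5; M11 = 5·2 - 0·3 = 10 - 0 = 10; M22 = (-2)·2 - (-4)·0 = -4 - 0 = -4; M33 = (-2)·5 - (-17)·0 = -10 - 0 = -10; sum of minors = -4.
det A = (-2)·(5·2 - 0·3) - (-17)·(0·2 - 0·0) + (-4)·(0·3 - 5·0) = (-2)·10 - (-17)·0 + (-4)·0 = -20.
So p(s) = det(sI - A) = s^3 - 5s^2 - 4s + 20.
Rational-root test: any integer root divides 20. Testing small divisors, s = -2 works: p(-2) = -8 + (-20) + 8 + 20 = 0, so (s + 2) is a factor.
Dividing, p(s) = (s + 2)(s^2 - 7s + 10).
Factor s^2 - 7s + 10: two numbers with sum 7 and product 10 are 5 and 2, so s^2 - 7s + 10 = (s - 5)(s - 2).
Hence p(s) = (s - 5) (s - 2) (s + 2), with roots -2, 2, 5.
At least one eigenvalue has non-negative real part, so the system is not asymptotically stable.

-2, 2, 5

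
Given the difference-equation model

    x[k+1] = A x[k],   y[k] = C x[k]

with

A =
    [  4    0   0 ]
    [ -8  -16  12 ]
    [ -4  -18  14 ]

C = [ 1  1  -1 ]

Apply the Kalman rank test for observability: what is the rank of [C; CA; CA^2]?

2

CA = [[0, 2, -2]]
CA^2 = [[-8, 4, -4]]
Observability matrix O = [C; CA; CA^2] = [[1, 1, -1], [0, 2, -2], [-8, 4, -4]]
The columns c1, c2, c3 of O are linearly dependent: c2 + c3 = 0 (check each entry), so rank(O) ≤ 2.
The 2×2 minor from rows 1, 2, columns 1, 2 is 1·2 - 1·0 = 2 - 0 = 2 ≠ 0, so rank(O) = 2.
rank(O) = 2 < n = 3, so the pair (A, C) is not completely observable.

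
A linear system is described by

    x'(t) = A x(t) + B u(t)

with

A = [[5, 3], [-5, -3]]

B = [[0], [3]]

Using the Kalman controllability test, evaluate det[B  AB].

-27

AB = [[9], [-9]]
Controllability matrix C = [B  AB] = [[0, 9], [3, -9]]
det(C) = 0·(-9) - 9·3 = 0 - 27 = -27
Since det(C) ≠ 0, rank(C) = 2 and the system is completely controllable.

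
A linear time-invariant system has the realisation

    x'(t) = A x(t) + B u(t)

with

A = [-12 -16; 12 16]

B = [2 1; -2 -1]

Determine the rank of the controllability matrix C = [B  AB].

1

AB = [[8, 4], [-8, -4]]
Controllability matrix C = [B  AB] = [[2, 1, 8, 4], [-2, -1, -8, -4]]
Every column of C is a scalar multiple of column 1 = [2, -2] (multipliers 1, 1/2, 4, 2), so the columns span a one-dimensional space.
C ≠ 0, hence rank(C) = 1.
rank(C) = 1 < n = 2, so the pair (A, B) is not completely controllable.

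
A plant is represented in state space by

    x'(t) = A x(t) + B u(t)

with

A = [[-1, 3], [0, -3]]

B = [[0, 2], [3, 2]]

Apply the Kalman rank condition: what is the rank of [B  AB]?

2

AB = [[9, 4], [-9, -6]]
Controllability matrix C = [B  AB] = [[0, 2, 9, 4], [3, 2, -9, -6]]
Take the 2×2 submatrix of C formed by columns 1, 2: [[0, 2], [3, 2]]. Its determinant is 0·2 - 2·3 = 0 - 6 = -6 ≠ 0.
So rank(C) ≥ 2; since C has 2 rows, rank(C) = 2.
rank(C) = 2 = n, so the pair (A, B) is completely controllable.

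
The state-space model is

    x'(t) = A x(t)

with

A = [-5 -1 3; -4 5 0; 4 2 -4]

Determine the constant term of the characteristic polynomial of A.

-32

Expand det(sI - A) for the 3×3 matrix.
p(s) = s^3 + 4s^2 - 41s - 32.
(Check: constant term = det(-A) = (-1)^3 det A = -32; coefficient of s^2 = -tr A = 4.)
The constant term is -32.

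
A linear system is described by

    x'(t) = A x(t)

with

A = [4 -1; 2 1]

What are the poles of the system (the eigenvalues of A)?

det(sI - A) = s^2 - (tr A)s + det A, with tr A = 4 + 1 = 5 and det A = 4·1 - (-1)·2 = 4 - (-2) = 6.
So p(s) = det(sI - A) = s^2 - 5s + 6.
Factor s^2 - 5s + 6: two numbers with sum 5 and product 6 are 3 and 2, so s^2 - 5s + 6 = (s - 3)(s - 2).
Hence p(s) = (s - 3) (s - 2), with roots 2, 3.
At least one eigenvalue has non-negative real part, so the system is not asymptotically stable.

2, 3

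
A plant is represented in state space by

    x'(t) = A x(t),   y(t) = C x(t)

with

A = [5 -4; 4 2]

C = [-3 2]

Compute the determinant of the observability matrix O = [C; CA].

CA = [[-7, 16]]
Observability matrix O = [C; CA] = [[-3, 2], [-7, 16]]
det(O) = (-3)·16 - 2·(-7) = -48 - (-14) = -34
Since det(O) ≠ 0, rank(O) = 2 and the system is completely observable.

-34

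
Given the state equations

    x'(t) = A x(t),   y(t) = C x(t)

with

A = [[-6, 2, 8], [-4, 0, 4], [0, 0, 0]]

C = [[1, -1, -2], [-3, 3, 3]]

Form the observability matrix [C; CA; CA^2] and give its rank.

CA = [[-2, 2, 4], [6, -6, -12]]
CA^2 = [[4, -4, -8], [-12, 12, 24]]
Observability matrix O = [C; CA; CA^2] = [[1, -1, -2], [-3, 3, 3], [-2, 2, 4], [6, -6, -12], [4, -4, -8], [-12, 12, 24]]
The columns c1, c2, c3 of O are linearly dependent: c1 + c2 = 0 (check each entry), so rank(O) ≤ 2.
The 2×2 minor from rows 1, 2, columns 1, 3 is 1·3 - (-2)·(-3) = 3 - 6 = -3 ≠ 0, so rank(O) = 2.
rank(O) = 2 < n = 3, so the pair (A, C) is not completely observable.

2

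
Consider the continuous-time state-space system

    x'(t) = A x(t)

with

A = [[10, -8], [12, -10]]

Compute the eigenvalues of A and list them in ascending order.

-2, 2

det(sI - A) = s^2 - (tr A)s + det A, with tr A = 10 + (-10) = 0 and det A = 10·(-10) - (-8)·12 = -100 - (-96) = -4.
So p(s) = det(sI - A) = s^2 - 4.
Factor s^2 - 4: two numbers with sum 0 and product -4 are 2 and -2, so s^2 - 4 = (s - 2)(s + 2).
Hence p(s) = (s - 2) (s + 2), with roots -2, 2.
At least one eigenvalue has non-negative real part, so the system is not asymptotically stable.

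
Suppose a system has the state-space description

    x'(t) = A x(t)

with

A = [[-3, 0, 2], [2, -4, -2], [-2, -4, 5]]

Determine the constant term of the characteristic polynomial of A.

Expand det(sI - A) for the 3×3 matrix.
p(s) = s^3 + 2s^2 - 27s - 52.
(Check: constant term = det(-A) = (-1)^3 det A = -52; coefficient of s^2 = -tr A = 2.)
The constant term is -52.

-52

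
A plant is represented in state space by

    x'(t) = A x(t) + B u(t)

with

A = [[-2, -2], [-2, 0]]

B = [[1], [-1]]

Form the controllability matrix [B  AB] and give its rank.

2

AB = [[0], [-2]]
Controllability matrix C = [B  AB] = [[1, 0], [-1, -2]]
det(C) = 1·(-2) - 0·(-1) = -2 - 0 = -2 ≠ 0, so rank(C) = 2.
rank(C) = 2 = n, so the pair (A, B) is completely controllable.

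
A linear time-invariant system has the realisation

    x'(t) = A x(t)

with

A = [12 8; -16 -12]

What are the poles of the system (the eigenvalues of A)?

-4, 4

det(sI - A) = s^2 - (tr A)s + det A, with tr A = 12 + (-12) = 0 and det A = 12·(-12) - 8·(-16) = -144 - (-128) = -16.
So p(s) = det(sI - A) = s^2 - 16.
Factor s^2 - 16: two numbers with sum 0 and product -16 are 4 and -4, so s^2 - 16 = (s - 4)(s + 4).
Hence p(s) = (s - 4) (s + 4), with roots -4, 4.
At least one eigenvalue has non-negative real part, so the system is not asymptotically stable.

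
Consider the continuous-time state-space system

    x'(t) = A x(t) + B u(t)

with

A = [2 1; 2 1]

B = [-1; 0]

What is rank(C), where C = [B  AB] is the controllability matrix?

2

AB = [[-2], [-2]]
Controllability matrix C = [B  AB] = [[-1, -2], [0, -2]]
det(C) = (-1)·(-2) - (-2)·0 = 2 - 0 = 2 ≠ 0, so rank(C) = 2.
rank(C) = 2 = n, so the pair (A, B) is completely controllable.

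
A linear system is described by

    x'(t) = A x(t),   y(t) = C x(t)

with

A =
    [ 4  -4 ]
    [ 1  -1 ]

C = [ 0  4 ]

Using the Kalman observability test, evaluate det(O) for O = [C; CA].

-16

CA = [[4, -4]]
Observability matrix O = [C; CA] = [[0, 4], [4, -4]]
det(O) = 0·(-4) - 4·4 = 0 - 16 = -16
Since det(O) ≠ 0, rank(O) = 2 and the system is completely observable.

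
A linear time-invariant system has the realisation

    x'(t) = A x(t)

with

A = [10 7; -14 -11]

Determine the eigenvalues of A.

-4, 3

det(sI - A) = s^2 - (tr A)s + det A, with tr A = 10 + (-11) = -1 and det A = 10·(-11) - 7·(-14) = -110 - (-98) = -12.
So p(s) = det(sI - A) = s^2 + s - 12.
Factor s^2 + s - 12: two numbers with sum -1 and product -12 are 3 and -4, so s^2 + s - 12 = (s - 3)(s + 4).
Hence p(s) = (s - 3) (s + 4), with roots -4, 3.
At least one eigenvalue has non-negative real part, so the system is not asymptotically stable.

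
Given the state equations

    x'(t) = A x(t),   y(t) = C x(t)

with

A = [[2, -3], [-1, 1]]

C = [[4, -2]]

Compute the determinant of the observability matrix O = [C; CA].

CA = [[10, -14]]
Observability matrix O = [C; CA] = [[4, -2], [10, -14]]
det(O) = 4·(-14) - (-2)·10 = -56 - (-20) = -36
Since det(O) ≠ 0, rank(O) = 2 and the system is completely observable.

-36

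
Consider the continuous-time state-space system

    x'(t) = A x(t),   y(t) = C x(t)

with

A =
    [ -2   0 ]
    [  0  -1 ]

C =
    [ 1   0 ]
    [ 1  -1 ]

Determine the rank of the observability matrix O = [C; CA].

CA = [[-2, 0], [-2, 1]]
Observability matrix O = [C; CA] = [[1, 0], [1, -1], [-2, 0], [-2, 1]]
Take the 2×2 submatrix of O formed by rows 1, 2: [[1, 0], [1, -1]]. Its determinant is 1·(-1) - 0·1 = -1 - 0 = -1 ≠ 0.
So rank(O) ≥ 2; since O has 2 columns, rank(O) = 2.
rank(O) = 2 = n, so the pair (A, C) is completely observable.

2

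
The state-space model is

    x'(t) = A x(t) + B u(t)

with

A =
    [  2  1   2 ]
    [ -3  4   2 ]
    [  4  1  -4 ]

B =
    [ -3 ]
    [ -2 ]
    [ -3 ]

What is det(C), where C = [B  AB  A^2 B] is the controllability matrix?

AB = [[-14], [-5], [-2]]
A^2B = [[-37], [18], [-53]]
Controllability matrix C = [B  AB  A^2B] = [[-3, -14, -37], [-2, -5, 18], [-3, -2, -53]]
Expanding along the first row, det(C) = (-3)·((-5)·(-53) - 18·(-2)) - (-14)·((-2)·(-53) - 18·(-3)) + (-37)·((-2)·(-2) - (-5)·(-3)) = (-3)·301 - (-14)·160 + (-37)·(-11) = 1744
Since det(C) ≠ 0, rank(C) = 3 and the system is completely controllable.

1744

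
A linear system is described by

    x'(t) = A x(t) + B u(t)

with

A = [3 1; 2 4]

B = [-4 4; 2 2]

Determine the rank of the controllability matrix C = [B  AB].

AB = [[-10, 14], [0, 16]]
Controllability matrix C = [B  AB] = [[-4, 4, -10, 14], [2, 2, 0, 16]]
Take the 2×2 submatrix of C formed by columns 1, 2: [[-4, 4], [2, 2]]. Its determinant is (-4)·2 - 4·2 = -8 - 8 = -16 ≠ 0.
So rank(C) ≥ 2; since C has 2 rows, rank(C) = 2.
rank(C) = 2 = n, so the pair (A, B) is completely controllable.

2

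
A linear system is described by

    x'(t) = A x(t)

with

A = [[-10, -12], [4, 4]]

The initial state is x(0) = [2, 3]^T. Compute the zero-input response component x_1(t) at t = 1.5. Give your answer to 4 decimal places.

-1.1304

det(sI - A) = s^2 - (tr A)s + det A, with tr A = (-10) + 4 = -6 and det A = (-10)·4 - (-12)·4 = -40 - (-48) = 8.
So p(s) = det(sI - A) = s^2 + 6s + 8.
Factor s^2 + 6s + 8: two numbers with sum -6 and product 8 are -2 and -4, so s^2 + 6s + 8 = (s + 2)(s + 4).
Hence p(s) = (s + 2) (s + 4), with roots -4, -2.
The eigenvalues -4, -2 are distinct and real, so A is diagonalisable and x(t) = e^{At} x(0) = V diag(e^{λ_i t}) V^{-1} x(0), where the columns of V are the eigenvectors.
λ = -4: A - (-4)I = [[-6, -12], [4, 8]]. Row 1 gives (-6)·v1 + (-12)·v2 = 0, so take v_1 = [-2, 1]^T.
λ = -2: A - (-2)I = [[-8, -12], [4, 6]]. Row 1 gives (-8)·v1 + (-12)·v2 = 0, so take v_2 = [-3, 2]^T.
V = [v_1 v_2] = [[-2, -3], [1, 2]] has det V = -1, so V^{-1} = adj(V)/det V = [[-2, -3], [1, 2]].
Modal coordinates z(0) = V^{-1} x(0): (-2)·2 + (-3)·3 = -13; 1·2 + 2·3 = 8; so z(0) = [-13, 8]^T.
x_1(t) = Σ_i (v_i)_1 · z_i(0) · e^{λ_i t} (row 1 of V times the modal terms).
x_1(1.5) = (-2)·(-13)·e^{-4·1.5} + (-3)·8·e^{-2·1.5} = 26·0.002479 + (-24)·0.049787 = -1.1304.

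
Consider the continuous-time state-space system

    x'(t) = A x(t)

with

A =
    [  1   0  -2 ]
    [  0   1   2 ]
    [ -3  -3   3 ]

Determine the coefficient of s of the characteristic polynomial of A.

Expand det(sI - A) for the 3×3 matrix.
p(s) = s^3 - 5s^2 + 7s - 3.
(Check: constant term = det(-A) = (-1)^3 det A = -3; coefficient of s^2 = -tr A = -5.)
The coefficient of s is 7.

7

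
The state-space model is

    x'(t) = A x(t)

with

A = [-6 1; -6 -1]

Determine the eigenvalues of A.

det(sI - A) = s^2 - (tr A)s + det A, with tr A = (-6) + (-1) = -7 and det A = (-6)·(-1) - 1·(-6) = 6 - (-6) = 12.
So p(s) = det(sI - A) = s^2 + 7s + 12.
Factor s^2 + 7s + 12: two numbers with sum -7 and product 12 are -3 and -4, so s^2 + 7s + 12 = (s + 3)(s + 4).
Hence p(s) = (s + 3) (s + 4), with roots -4, -3.
All eigenvalues have negative real part, so the system is asymptotically stable.

-4, -3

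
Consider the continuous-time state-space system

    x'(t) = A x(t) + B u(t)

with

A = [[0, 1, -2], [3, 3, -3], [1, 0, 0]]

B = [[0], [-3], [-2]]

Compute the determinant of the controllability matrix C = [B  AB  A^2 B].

33

AB = [[1], [-3], [0]]
A^2B = [[-3], [-6], [1]]
Controllability matrix C = [B  AB  A^2B] = [[0, 1, -3], [-3, -3, -6], [-2, 0, 1]]
Expanding along the first row, det(C) = 0·((-3)·1 - (-6)·0) - 1·((-3)·1 - (-6)·(-2)) + (-3)·((-3)·0 - (-3)·(-2)) = 0·(-3) - 1·(-15) + (-3)·(-6) = 33
Since det(C) ≠ 0, rank(C) = 3 and the system is completely controllable.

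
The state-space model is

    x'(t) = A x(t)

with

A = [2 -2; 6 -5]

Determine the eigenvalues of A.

det(sI - A) = s^2 - (tr A)s + det A, with tr A = 2 + (-5) = -3 and det A = 2·(-5) - (-2)·6 = -10 - (-12) = 2.
So p(s) = det(sI - A) = s^2 + 3s + 2.
Factor s^2 + 3s + 2: two numbers with sum -3 and product 2 are -1 and -2, so s^2 + 3s + 2 = (s + 1)(s + 2).
Hence p(s) = (s + 1) (s + 2), with roots -2, -1.
All eigenvalues have negative real part, so the system is asymptotically stable.

-2, -1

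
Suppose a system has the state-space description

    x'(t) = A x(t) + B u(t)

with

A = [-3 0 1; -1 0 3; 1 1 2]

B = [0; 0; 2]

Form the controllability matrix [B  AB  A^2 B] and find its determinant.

AB = [[2], [6], [4]]
A^2B = [[-2], [10], [16]]
Controllability matrix C = [B  AB  A^2B] = [[0, 2, -2], [0, 6, 10], [2, 4, 16]]
Expanding along the first row, det(C) = 0·(6·16 - 10·4) - 2·(0·16 - 10·2) + (-2)·(0·4 - 6·2) = 0·56 - 2·(-20) + (-2)·(-12) = 64
Since det(C) ≠ 0, rank(C) = 3 and the system is completely controllable.

64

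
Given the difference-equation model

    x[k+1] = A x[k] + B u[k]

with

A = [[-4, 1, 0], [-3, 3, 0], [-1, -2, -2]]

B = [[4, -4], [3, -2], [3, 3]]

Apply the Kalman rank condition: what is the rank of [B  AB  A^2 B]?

AB = [[-13, 14], [-3, 6], [-16, 2]]
A^2B = [[49, -50], [30, -24], [51, -30]]
Controllability matrix C = [B  AB  A^2B] = [[4, -4, -13, 14, 49, -50], [3, -2, -3, 6, 30, -24], [3, 3, -16, 2, 51, -30]]
Take the 3×3 submatrix of C formed by columns 1, 2, 3: [[4, -4, -13], [3, -2, -3], [3, 3, -16]]. Its determinant is 4·((-2)·(-16) - (-3)·3) - (-4)·(3·(-16) - (-3)·3) + (-13)·(3·3 - (-2)·3) = 4·41 - (-4)·(-39) + (-13)·15 = -187 ≠ 0.
So rank(C) ≥ 3; since C has 3 rows, rank(C) = 3.
rank(C) = 3 = n, so the pair (A, B) is completely controllable.

3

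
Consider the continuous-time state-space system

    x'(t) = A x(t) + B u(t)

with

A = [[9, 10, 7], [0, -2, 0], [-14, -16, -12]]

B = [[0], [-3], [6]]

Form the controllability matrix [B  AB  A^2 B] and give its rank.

2

AB = [[12], [6], [-24]]
A^2B = [[0], [-12], [24]]
Controllability matrix C = [B  AB  A^2B] = [[0, 12, 0], [-3, 6, -12], [6, -24, 24]]
The rows r1, r2, r3 of C are linearly dependent: r1 + 2·r2 + r3 = 0 (check each entry), so rank(C) ≤ 2.
The 2×2 minor from rows 1, 2, columns 1, 2 is 0·6 - 12·(-3) = 0 - (-36) = 36 ≠ 0, so rank(C) = 2.
rank(C) = 2 < n = 3, so the pair (A, B) is not completely controllable.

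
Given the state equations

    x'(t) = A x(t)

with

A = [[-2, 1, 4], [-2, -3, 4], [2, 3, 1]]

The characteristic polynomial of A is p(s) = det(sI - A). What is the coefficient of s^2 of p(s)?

4

Expand det(sI - A) for the 3×3 matrix.
p(s) = s^3 + 4s^2 - 17s - 40.
(Check: constant term = det(-A) = (-1)^3 det A = -40; coefficient of s^2 = -tr A = 4.)
The coefficient of s^2 is 4.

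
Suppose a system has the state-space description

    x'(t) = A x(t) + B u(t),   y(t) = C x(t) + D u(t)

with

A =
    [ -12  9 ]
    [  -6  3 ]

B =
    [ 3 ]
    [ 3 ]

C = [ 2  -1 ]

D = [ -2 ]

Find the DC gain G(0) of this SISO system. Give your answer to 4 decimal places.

-1.0000

G(0) = C(-A)^{-1}B + D = -C A^{-1} B + D.
det A = 18, so A^{-1} = (1/18)·adj(A) = [[1/6, -1/2], [1/3, -2/3]]
A^{-1} B = [-1, -1]^T
C A^{-1} B = -1
G(0) = D - C A^{-1} B = -2 - (-1) = -1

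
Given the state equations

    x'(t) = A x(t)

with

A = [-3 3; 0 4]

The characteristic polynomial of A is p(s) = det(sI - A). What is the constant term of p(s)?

For a 2×2 matrix, det(sI - A) = s^2 - (tr A)s + det A.
tr A = 1, det A = -12.
So p(s) = s^2 - s - 12.
The constant term is -12.

-12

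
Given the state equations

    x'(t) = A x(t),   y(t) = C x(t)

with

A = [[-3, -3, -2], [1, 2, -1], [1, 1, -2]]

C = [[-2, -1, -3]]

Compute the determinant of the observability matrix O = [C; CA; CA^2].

64

CA = [[2, 1, 11]]
CA^2 = [[6, 7, -27]]
Observability matrix O = [C; CA; CA^2] = [[-2, -1, -3], [2, 1, 11], [6, 7, -27]]
Expanding along the first row, det(O) = (-2)·(1·(-27) - 11·7) - (-1)·(2·(-27) - 11·6) + (-3)·(2·7 - 1·6) = (-2)·(-104) - (-1)·(-120) + (-3)·8 = 64
Since det(O) ≠ 0, rank(O) = 3 and the system is completely observable.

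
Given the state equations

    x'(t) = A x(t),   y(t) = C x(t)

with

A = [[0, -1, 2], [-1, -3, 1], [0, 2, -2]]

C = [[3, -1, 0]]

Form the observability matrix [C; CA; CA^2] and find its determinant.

-143

CA = [[1, 0, 5]]
CA^2 = [[0, 9, -8]]
Observability matrix O = [C; CA; CA^2] = [[3, -1, 0], [1, 0, 5], [0, 9, -8]]
Expanding along the first row, det(O) = 3·(0·(-8) - 5·9) - (-1)·(1·(-8) - 5·0) + 0·(1·9 - 0·0) = 3·(-45) - (-1)·(-8) + 0·9 = -143
Since det(O) ≠ 0, rank(O) = 3 and the system is completely observable.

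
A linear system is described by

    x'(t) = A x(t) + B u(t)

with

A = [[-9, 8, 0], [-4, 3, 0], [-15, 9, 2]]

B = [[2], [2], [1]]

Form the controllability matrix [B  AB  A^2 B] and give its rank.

AB = [[-2], [-2], [-10]]
A^2B = [[2], [2], [-8]]
Controllability matrix C = [B  AB  A^2B] = [[2, -2, 2], [2, -2, 2], [1, -10, -8]]
The rows r1, r2, r3 of C are linearly dependent: -r1 + r2 = 0 (check each entry), so rank(C) ≤ 2.
The 2×2 minor from rows 1, 3, columns 1, 2 is 2·(-10) - (-2)·1 = -20 - (-2) = -18 ≠ 0, so rank(C) = 2.
rank(C) = 2 < n = 3, so the pair (A, B) is not completely controllable.

2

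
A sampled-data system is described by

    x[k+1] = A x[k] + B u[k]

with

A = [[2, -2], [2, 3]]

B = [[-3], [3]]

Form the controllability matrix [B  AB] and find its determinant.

27

AB = [[-12], [3]]
Controllability matrix C = [B  AB] = [[-3, -12], [3, 3]]
det(C) = (-3)·3 - (-12)·3 = -9 - (-36) = 27
Since det(C) ≠ 0, rank(C) = 2 and the system is completely controllable.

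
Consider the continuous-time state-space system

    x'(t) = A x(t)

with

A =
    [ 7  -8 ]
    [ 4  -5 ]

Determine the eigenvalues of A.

det(sI - A) = s^2 - (tr A)s + det A, with tr A = 7 + (-5) = 2 and det A = 7·(-5) - (-8)·4 = -35 - (-32) = -3.
So p(s) = det(sI - A) = s^2 - 2s - 3.
Factor s^2 - 2s - 3: two numbers with sum 2 and product -3 are 3 and -1, so s^2 - 2s - 3 = (s - 3)(s + 1).
Hence p(s) = (s - 3) (s + 1), with roots -1, 3.
At least one eigenvalue has non-negative real part, so the system is not asymptotically stable.

-1, 3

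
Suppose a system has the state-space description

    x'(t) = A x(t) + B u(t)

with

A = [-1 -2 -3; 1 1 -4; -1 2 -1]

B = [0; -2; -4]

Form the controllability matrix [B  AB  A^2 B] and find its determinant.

AB = [[16], [14], [0]]
A^2B = [[-44], [30], [12]]
Controllability matrix C = [B  AB  A^2B] = [[0, 16, -44], [-2, 14, 30], [-4, 0, 12]]
Expanding along the first row, det(C) = 0·(14·12 - 30·0) - 16·((-2)·12 - 30·(-4)) + (-44)·((-2)·0 - 14·(-4)) = 0·168 - 16·96 + (-44)·56 = -4000
Since det(C) ≠ 0, rank(C) = 3 and the system is completely controllable.

-4000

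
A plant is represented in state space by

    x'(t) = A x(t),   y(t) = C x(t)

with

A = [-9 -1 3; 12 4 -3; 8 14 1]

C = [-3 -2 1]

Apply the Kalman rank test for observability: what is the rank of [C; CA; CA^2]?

CA = [[11, 9, -2]]
CA^2 = [[-7, -3, 4]]
Observability matrix O = [C; CA; CA^2] = [[-3, -2, 1], [11, 9, -2], [-7, -3, 4]]
The columns c1, c2, c3 of O are linearly dependent: c1 - c2 + c3 = 0 (check each entry), so rank(O) ≤ 2.
The 2×2 minor from rows 1, 2, columns 1, 2 is (-3)·9 - (-2)·11 = -27 - (-22) = -5 ≠ 0, so rank(O) = 2.
rank(O) = 2 < n = 3, so the pair (A, C) is not completely observable.

2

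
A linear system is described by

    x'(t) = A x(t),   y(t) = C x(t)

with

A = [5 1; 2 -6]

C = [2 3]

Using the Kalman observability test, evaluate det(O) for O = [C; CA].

-80

CA = [[16, -16]]
Observability matrix O = [C; CA] = [[2, 3], [16, -16]]
det(O) = 2·(-16) - 3·16 = -32 - 48 = -80
Since det(O) ≠ 0, rank(O) = 2 and the system is completely observable.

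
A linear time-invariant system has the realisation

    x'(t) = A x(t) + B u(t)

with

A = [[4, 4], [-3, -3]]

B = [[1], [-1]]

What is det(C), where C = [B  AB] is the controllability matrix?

0

AB = [[0], [0]]
Controllability matrix C = [B  AB] = [[1, 0], [-1, 0]]
det(C) = 1·0 - 0·(-1) = 0 - 0 = 0
Since det(C) = 0, rank(C) < 2 and the system is not completely controllable.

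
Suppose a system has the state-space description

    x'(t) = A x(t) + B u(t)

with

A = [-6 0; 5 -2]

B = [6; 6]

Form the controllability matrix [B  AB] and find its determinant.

324

AB = [[-36], [18]]
Controllability matrix C = [B  AB] = [[6, -36], [6, 18]]
det(C) = 6·18 - (-36)·6 = 108 - (-216) = 324
Since det(C) ≠ 0, rank(C) = 2 and the system is completely controllable.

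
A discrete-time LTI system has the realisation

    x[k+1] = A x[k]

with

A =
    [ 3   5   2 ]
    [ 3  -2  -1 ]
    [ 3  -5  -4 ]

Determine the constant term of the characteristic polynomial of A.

-36

Expand det(zI - A) for the 3×3 matrix.
p(z) = z^3 + 3z^2 - 36z - 36.
(Check: constant term = det(-A) = (-1)^3 det A = -36; coefficient of z^2 = -tr A = 3.)
The constant term is -36.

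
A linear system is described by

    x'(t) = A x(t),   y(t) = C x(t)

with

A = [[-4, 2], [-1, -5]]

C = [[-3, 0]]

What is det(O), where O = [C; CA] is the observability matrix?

CA = [[12, -6]]
Observability matrix O = [C; CA] = [[-3, 0], [12, -6]]
det(O) = (-3)·(-6) - 0·12 = 18 - 0 = 18
Since det(O) ≠ 0, rank(O) = 2 and the system is completely observable.

18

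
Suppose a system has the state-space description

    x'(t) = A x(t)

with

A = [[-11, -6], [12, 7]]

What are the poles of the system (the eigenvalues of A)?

-5, 1

det(sI - A) = s^2 - (tr A)s + det A, with tr A = (-11) + 7 = -4 and det A = (-11)·7 - (-6)·12 = -77 - (-72) = -5.
So p(s) = det(sI - A) = s^2 + 4s - 5.
Factor s^2 + 4s - 5: two numbers with sum -4 and product -5 are 1 and -5, so s^2 + 4s - 5 = (s - 1)(s + 5).
Hence p(s) = (s - 1) (s + 5), with roots -5, 1.
At least one eigenvalue has non-negative real part, so the system is not asymptotically stable.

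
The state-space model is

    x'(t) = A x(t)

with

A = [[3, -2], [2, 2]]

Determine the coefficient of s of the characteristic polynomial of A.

For a 2×2 matrix, det(sI - A) = s^2 - (tr A)s + det A.
tr A = 5, det A = 10.
So p(s) = s^2 - 5s + 10.
The coefficient of s is -5.

-5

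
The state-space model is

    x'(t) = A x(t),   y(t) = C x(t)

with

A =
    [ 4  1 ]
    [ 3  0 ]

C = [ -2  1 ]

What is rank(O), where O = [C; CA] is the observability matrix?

2

CA = [[-5, -2]]
Observability matrix O = [C; CA] = [[-2, 1], [-5, -2]]
det(O) = (-2)·(-2) - 1·(-5) = 4 - (-5) = 9 ≠ 0, so rank(O) = 2.
rank(O) = 2 = n, so the pair (A, C) is completely observable.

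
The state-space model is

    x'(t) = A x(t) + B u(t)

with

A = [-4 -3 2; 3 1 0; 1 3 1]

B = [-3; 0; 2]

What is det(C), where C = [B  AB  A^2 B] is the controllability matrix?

AB = [[16], [-9], [-1]]
A^2B = [[-39], [39], [-12]]
Controllability matrix C = [B  AB  A^2B] = [[-3, 16, -39], [0, -9, 39], [2, -1, -12]]
Expanding along the first row, det(C) = (-3)·((-9)·(-12) - 39·(-1)) - 16·(0·(-12) - 39·2) + (-39)·(0·(-1) - (-9)·2) = (-3)·147 - 16·(-78) + (-39)·18 = 105
Since det(C) ≠ 0, rank(C) = 3 and the system is completely controllable.

105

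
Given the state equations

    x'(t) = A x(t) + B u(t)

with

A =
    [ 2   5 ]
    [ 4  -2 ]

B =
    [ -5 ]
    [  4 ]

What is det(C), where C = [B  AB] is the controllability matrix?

AB = [[10], [-28]]
Controllability matrix C = [B  AB] = [[-5, 10], [4, -28]]
det(C) = (-5)·(-28) - 10·4 = 140 - 40 = 100
Since det(C) ≠ 0, rank(C) = 2 and the system is completely controllable.

100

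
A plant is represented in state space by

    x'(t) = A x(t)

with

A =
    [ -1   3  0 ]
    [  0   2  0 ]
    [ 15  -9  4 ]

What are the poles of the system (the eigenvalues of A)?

-1, 2, 4

det(sI - A) = s^3 - (tr A)s^2 + (M11 + M22 + M33)s - det A, where Mii is the 2×2 principal minor of A obtained by deleting row i and column i.
tr A = (-1) + 2 + 4 = 5; M11 = 2·4 - 0·(-9) = 8 - 0 = 8; M22 = (-1)·4 - 0·15 = -4 - 0 = -4; M33 = (-1)·2 - 3·0 = -2 - 0 = -2; sum of minors = 2.
det A = (-1)·(2·4 - 0·(-9)) - 3·(0·4 - 0·15) + 0·(0·(-9) - 2·15) = (-1)·8 - 3·0 + 0·(-30) = -8.
So p(s) = det(sI - A) = s^3 - 5s^2 + 2s + 8.
Rational-root test: any integer root divides 8. Testing small divisors, s = -1 works: p(-1) = -1 + (-5) + (-2) + 8 = 0, so (s + 1) is a factor.
Dividing, p(s) = (s + 1)(s^2 - 6s + 8).
Factor s^2 - 6s + 8: two numbers with sum 6 and product 8 are 4 and 2, so s^2 - 6s + 8 = (s - 4)(s - 2).
Hence p(s) = (s - 4) (s - 2) (s + 1), with roots -1, 2, 4.
At least one eigenvalue has non-negative real part, so the system is not asymptotically stable.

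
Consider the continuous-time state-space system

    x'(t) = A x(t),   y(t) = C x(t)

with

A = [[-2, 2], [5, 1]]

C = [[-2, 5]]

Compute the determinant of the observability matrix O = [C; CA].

-147

CA = [[29, 1]]
Observability matrix O = [C; CA] = [[-2, 5], [29, 1]]
det(O) = (-2)·1 - 5·29 = -2 - 145 = -147
Since det(O) ≠ 0, rank(O) = 2 and the system is completely observable.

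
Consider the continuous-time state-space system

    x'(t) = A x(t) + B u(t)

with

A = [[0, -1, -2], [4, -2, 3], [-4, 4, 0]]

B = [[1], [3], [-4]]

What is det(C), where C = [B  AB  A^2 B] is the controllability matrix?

AB = [[5], [-14], [8]]
A^2B = [[-2], [72], [-76]]
Controllability matrix C = [B  AB  A^2B] = [[1, 5, -2], [3, -14, 72], [-4, 8, -76]]
Expanding along the first row, det(C) = 1·((-14)·(-76) - 72·8) - 5·(3·(-76) - 72·(-4)) + (-2)·(3·8 - (-14)·(-4)) = 1·488 - 5·60 + (-2)·(-32) = 252
Since det(C) ≠ 0, rank(C) = 3 and the system is completely controllable.

252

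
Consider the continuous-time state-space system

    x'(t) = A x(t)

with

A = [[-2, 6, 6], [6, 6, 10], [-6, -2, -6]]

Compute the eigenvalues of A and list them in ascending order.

-4, -2, 4

det(sI - A) = s^3 - (tr A)s^2 + (M11 + M22 + M33)s - det A, where Mii is the 2×2 principal minor of A obtained by deleting row i and column i.
tr A = (-2) + 6 + (-6) = -2; M11 = 6·(-6) - 10·(-2) = -36 - (-20) = -16; M22 = (-2)·(-6) - 6·(-6) = 12 - (-36) = 48; M33 = (-2)·6 - 6·6 = -12 - 36 = -48; sum of minors = -16.
det A = (-2)·(6·(-6) - 10·(-2)) - 6·(6·(-6) - 10·(-6)) + 6·(6·(-2) - 6·(-6)) = (-2)·(-16) - 6·24 + 6·24 = 32.
So p(s) = det(sI - A) = s^3 + 2s^2 - 16s - 32.
Rational-root test: any integer root divides -32. Testing small divisors, s = -2 works: p(-2) = -8 + 8 + 32 + (-32) = 0, so (s + 2) is a factor.
Dividing, p(s) = (s + 2)(s^2 - 16).
Factor s^2 - 16: two numbers with sum 0 and product -16 are 4 and -4, so s^2 - 16 = (s - 4)(s + 4).
Hence p(s) = (s - 4) (s + 2) (s + 4), with roots -4, -2, 4.
At least one eigenvalue has non-negative real part, so the system is not asymptotically stable.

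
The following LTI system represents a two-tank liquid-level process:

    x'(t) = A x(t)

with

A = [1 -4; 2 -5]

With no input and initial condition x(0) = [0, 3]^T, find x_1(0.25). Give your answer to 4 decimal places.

-1.8386

det(sI - A) = s^2 - (tr A)s + det A, with tr A = 1 + (-5) = -4 and det A = 1·(-5) - (-4)·2 = -5 - (-8) = 3.
So p(s) = det(sI - A) = s^2 + 4s + 3.
Factor s^2 + 4s + 3: two numbers with sum -4 and product 3 are -1 and -3, so s^2 + 4s + 3 = (s + 1)(s + 3).
Hence p(s) = (s + 1) (s + 3), with roots -3, -1.
The eigenvalues -3, -1 are distinct and real, so A is diagonalisable and x(t) = e^{At} x(0) = V diag(e^{λ_i t}) V^{-1} x(0), where the columns of V are the eigenvectors.
λ = -3: A - (-3)I = [[4, -4], [2, -2]]. Row 1 gives 4·v1 + (-4)·v2 = 0, so take v_1 = [1, 1]^T.
λ = -1: A - (-1)I = [[2, -4], [2, -4]]. Row 1 gives 2·v1 + (-4)·v2 = 0, so take v_2 = [2, 1]^T.
V = [v_1 v_2] = [[1, 2], [1, 1]] has det V = -1, so V^{-1} = adj(V)/det V = [[-1, 2], [1, -1]].
Modal coordinates z(0) = V^{-1} x(0): (-1)·0 + 2·3 = 6; 1·0 + (-1)·3 = -3; so z(0) = [6, -3]^T.
x_1(t) = Σ_i (v_i)_1 · z_i(0) · e^{λ_i t} (row 1 of V times the modal terms).
x_1(0.25) = 1·6·e^{-3·0.25} + 2·(-3)·e^{-1·0.25} = 6·0.472367 + (-6)·0.778801 = -1.8386.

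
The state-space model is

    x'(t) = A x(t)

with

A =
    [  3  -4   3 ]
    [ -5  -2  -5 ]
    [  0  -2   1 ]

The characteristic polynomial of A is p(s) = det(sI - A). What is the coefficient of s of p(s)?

-35

Expand det(sI - A) for the 3×3 matrix.
p(s) = s^3 - 2s^2 - 35s + 26.
(Check: constant term = det(-A) = (-1)^3 det A = 26; coefficient of s^2 = -tr A = -2.)
The coefficient of s is -35.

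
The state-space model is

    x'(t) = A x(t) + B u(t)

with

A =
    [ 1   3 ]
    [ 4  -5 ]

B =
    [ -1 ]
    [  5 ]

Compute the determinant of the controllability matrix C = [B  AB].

-41

AB = [[14], [-29]]
Controllability matrix C = [B  AB] = [[-1, 14], [5, -29]]
det(C) = (-1)·(-29) - 14·5 = 29 - 70 = -41
Since det(C) ≠ 0, rank(C) = 2 and the system is completely controllable.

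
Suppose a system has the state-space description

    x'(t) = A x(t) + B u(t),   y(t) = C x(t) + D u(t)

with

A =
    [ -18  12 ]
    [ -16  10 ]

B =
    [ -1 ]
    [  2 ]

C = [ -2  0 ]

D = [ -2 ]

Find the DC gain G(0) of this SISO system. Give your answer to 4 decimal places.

-7.6667

G(0) = C(-A)^{-1}B + D = -C A^{-1} B + D.
det A = 12, so A^{-1} = (1/12)·adj(A) = [[5/6, -1], [4/3, -3/2]]
A^{-1} B = [-17/6, -13/3]^T
C A^{-1} B = 17/3
G(0) = D - C A^{-1} B = -2 - (17/3) = -23/3 ≈ -7.6667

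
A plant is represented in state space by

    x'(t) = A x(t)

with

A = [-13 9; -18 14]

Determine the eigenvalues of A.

-4, 5

det(sI - A) = s^2 - (tr A)s + det A, with tr A = (-13) + 14 = 1 and det A = (-13)·14 - 9·(-18) = -182 - (-162) = -20.
So p(s) = det(sI - A) = s^2 - s - 20.
Factor s^2 - s - 20: two numbers with sum 1 and product -20 are 5 and -4, so s^2 - s - 20 = (s - 5)(s + 4).
Hence p(s) = (s - 5) (s + 4), with roots -4, 5.
At least one eigenvalue has non-negative real part, so the system is not asymptotically stable.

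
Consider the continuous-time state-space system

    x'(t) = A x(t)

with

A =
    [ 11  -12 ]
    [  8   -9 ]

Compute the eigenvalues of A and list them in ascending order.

-1, 3

det(sI - A) = s^2 - (tr A)s + det A, with tr A = 11 + (-9) = 2 and det A = 11·(-9) - (-12)·8 = -99 - (-96) = -3.
So p(s) = det(sI - A) = s^2 - 2s - 3.
Factor s^2 - 2s - 3: two numbers with sum 2 and product -3 are 3 and -1, so s^2 - 2s - 3 = (s - 3)(s + 1).
Hence p(s) = (s - 3) (s + 1), with roots -1, 3.
At least one eigenvalue has non-negative real part, so the system is not asymptotically stable.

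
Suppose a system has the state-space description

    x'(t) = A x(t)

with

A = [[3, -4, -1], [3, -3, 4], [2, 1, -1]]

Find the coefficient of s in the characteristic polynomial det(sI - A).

Expand det(sI - A) for the 3×3 matrix.
p(s) = s^3 + s^2 + s + 56.
(Check: constant term = det(-A) = (-1)^3 det A = 56; coefficient of s^2 = -tr A = 1.)
The coefficient of s is 1.

1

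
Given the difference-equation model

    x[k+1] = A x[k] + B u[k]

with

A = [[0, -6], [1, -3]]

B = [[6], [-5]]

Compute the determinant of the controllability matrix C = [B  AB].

276

AB = [[30], [21]]
Controllability matrix C = [B  AB] = [[6, 30], [-5, 21]]
det(C) = 6·21 - 30·(-5) = 126 - (-150) = 276
Since det(C) ≠ 0, rank(C) = 2 and the system is completely controllable.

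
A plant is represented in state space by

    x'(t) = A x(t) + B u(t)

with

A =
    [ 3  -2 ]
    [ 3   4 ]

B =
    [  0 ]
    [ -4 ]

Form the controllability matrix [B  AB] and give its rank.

AB = [[8], [-16]]
Controllability matrix C = [B  AB] = [[0, 8], [-4, -16]]
det(C) = 0·(-16) - 8·(-4) = 0 - (-32) = 32 ≠ 0, so rank(C) = 2.
rank(C) = 2 = n, so the pair (A, B) is completely controllable.

2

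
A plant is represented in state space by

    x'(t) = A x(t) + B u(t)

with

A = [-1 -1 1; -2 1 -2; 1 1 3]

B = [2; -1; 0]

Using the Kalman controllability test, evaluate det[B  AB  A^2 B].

AB = [[-1], [-5], [1]]
A^2B = [[7], [-5], [-3]]
Controllability matrix C = [B  AB  A^2B] = [[2, -1, 7], [-1, -5, -5], [0, 1, -3]]
Expanding along the first row, det(C) = 2·((-5)·(-3) - (-5)·1) - (-1)·((-1)·(-3) - (-5)·0) + 7·((-1)·1 - (-5)·0) = 2·20 - (-1)·3 + 7·(-1) = 36
Since det(C) ≠ 0, rank(C) = 3 and the system is completely controllable.

36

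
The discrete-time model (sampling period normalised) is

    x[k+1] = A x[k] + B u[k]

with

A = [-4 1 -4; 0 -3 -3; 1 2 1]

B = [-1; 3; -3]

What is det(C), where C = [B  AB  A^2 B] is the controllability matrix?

-1371

AB = [[19], [0], [2]]
A^2B = [[-84], [-6], [21]]
Controllability matrix C = [B  AB  A^2B] = [[-1, 19, -84], [3, 0, -6], [-3, 2, 21]]
Expanding along the first row, det(C) = (-1)·(0·21 - (-6)·2) - 19·(3·21 - (-6)·(-3)) + (-84)·(3·2 - 0·(-3)) = (-1)·12 - 19·45 + (-84)·6 = -1371
Since det(C) ≠ 0, rank(C) = 3 and the system is completely controllable.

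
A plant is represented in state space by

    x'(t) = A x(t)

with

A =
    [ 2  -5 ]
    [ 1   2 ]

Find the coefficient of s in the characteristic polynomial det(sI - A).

-4

For a 2×2 matrix, det(sI - A) = s^2 - (tr A)s + det A.
tr A = 4, det A = 9.
So p(s) = s^2 - 4s + 9.
The coefficient of s is -4.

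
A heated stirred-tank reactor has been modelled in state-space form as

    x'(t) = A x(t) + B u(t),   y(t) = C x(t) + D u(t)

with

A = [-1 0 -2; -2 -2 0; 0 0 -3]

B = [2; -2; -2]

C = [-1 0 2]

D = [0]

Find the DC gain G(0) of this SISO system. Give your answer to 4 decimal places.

G(0) = C(-A)^{-1}B + D = -C A^{-1} B + D.
det A = -6, so A^{-1} = (1/-6)·adj(A) = [[-1, 0, 2/3], [1, -1/2, -2/3], [0, 0, -1/3]]
A^{-1} B = [-10/3, 13/3, 2/3]^T
C A^{-1} B = 14/3
G(0) = D - C A^{-1} B = 0 - (14/3) = -14/3 ≈ -4.6667

-4.6667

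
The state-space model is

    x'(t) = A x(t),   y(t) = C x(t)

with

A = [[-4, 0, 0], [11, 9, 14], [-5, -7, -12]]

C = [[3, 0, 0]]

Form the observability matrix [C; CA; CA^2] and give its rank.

CA = [[-12, 0, 0]]
CA^2 = [[48, 0, 0]]
Observability matrix O = [C; CA; CA^2] = [[3, 0, 0], [-12, 0, 0], [48, 0, 0]]
Every row of O is a scalar multiple of row 1 = [3, 0, 0] (multipliers 1, -4, 16), so the rows span a one-dimensional space.
O ≠ 0, hence rank(O) = 1.
rank(O) = 1 < n = 3, so the pair (A, C) is not completely observable.

1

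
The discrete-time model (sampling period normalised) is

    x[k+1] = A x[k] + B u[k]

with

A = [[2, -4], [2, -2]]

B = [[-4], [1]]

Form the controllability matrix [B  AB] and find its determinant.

AB = [[-12], [-10]]
Controllability matrix C = [B  AB] = [[-4, -12], [1, -10]]
det(C) = (-4)·(-10) - (-12)·1 = 40 - (-12) = 52
Since det(C) ≠ 0, rank(C) = 2 and the system is completely controllable.

52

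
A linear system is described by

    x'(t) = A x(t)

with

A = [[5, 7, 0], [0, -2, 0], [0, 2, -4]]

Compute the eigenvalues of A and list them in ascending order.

det(sI - A) = s^3 - (tr A)s^2 + (M11 + M22 + M33)s - det A, where Mii is the 2×2 principal minor of A obtained by deleting row i and column i.
tr A = 5 + (-2) + (-4) = -1; M11 = (-2)·(-4) - 0·2 = 8 - 0 = 8; M22 = 5·(-4) - 0·0 = -20 - 0 = -20; M33 = 5·(-2) - 7·0 = -10 - 0 = -10; sum of minors = -22.
det A = 5·((-2)·(-4) - 0·2) - 7·(0·(-4) - 0·0) + 0·(0·2 - (-2)·0) = 5·8 - 7·0 + 0·0 = 40.
So p(s) = det(sI - A) = s^3 + s^2 - 22s - 40.
Rational-root test: any integer root divides -40. Testing small divisors, s = -2 works: p(-2) = -8 + 4 + 44 + (-40) = 0, so (s + 2) is a factor.
Dividing, p(s) = (s + 2)(s^2 - s - 20).
Factor s^2 - s - 20: two numbers with sum 1 and product -20 are 5 and -4, so s^2 - s - 20 = (s - 5)(s + 4).
Hence p(s) = (s - 5) (s + 2) (s + 4), with roots -4, -2, 5.
At least one eigenvalue has non-negative real part, so the system is not asymptotically stable.

-4, -2, 5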